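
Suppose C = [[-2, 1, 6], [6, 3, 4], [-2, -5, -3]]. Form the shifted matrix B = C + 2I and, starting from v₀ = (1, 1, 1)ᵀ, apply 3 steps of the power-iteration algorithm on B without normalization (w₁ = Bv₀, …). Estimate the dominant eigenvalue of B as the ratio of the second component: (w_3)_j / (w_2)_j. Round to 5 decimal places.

μ ≈ -1.14118

B = C + 2I has rows (0, 1, 6); (6, 5, 4); (-2, -5, -1)
w1 = Bv₀ = (7, 15, -8)
w2 = Bw1 = (-33, 85, -81)
w3 = Bw2 = (-401, -97, -278)
Ratio: -97/85 = -1.14118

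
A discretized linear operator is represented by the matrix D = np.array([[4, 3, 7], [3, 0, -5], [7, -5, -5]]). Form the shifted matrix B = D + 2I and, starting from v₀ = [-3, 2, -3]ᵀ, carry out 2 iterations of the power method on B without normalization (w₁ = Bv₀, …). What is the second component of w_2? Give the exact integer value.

31

B = D + 2I has rows (6, 3, 7); (3, 2, -5); (7, -5, -3)
w1 = Bv₀ = (6·(-3) + 3·2 + 7·(-3); 3·(-3) + 2·2 + (-5)·(-3); 7·(-3) + (-5)·2 + (-3)·(-3)) = (-33, 10, -22)
w2 = Bw1 = (6·(-33) + 3·10 + 7·(-22); 3·(-33) + 2·10 + (-5)·(-22); 7·(-33) + (-5)·10 + (-3)·(-22)) = (-322, 31, -215)
Requested component of w2: 31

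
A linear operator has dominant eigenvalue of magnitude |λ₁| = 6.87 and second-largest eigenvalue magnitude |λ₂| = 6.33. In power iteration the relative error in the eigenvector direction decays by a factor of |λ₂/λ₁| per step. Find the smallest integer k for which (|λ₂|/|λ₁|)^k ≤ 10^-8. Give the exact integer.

|λ₂/λ₁| = 6.33/6.87 = 0.92140
Need k ≥ ln(10^-8) / ln(0.92140) = -18.4207 / -0.0819 ≈ 225.016
Smallest integer k satisfying the bound: 226

226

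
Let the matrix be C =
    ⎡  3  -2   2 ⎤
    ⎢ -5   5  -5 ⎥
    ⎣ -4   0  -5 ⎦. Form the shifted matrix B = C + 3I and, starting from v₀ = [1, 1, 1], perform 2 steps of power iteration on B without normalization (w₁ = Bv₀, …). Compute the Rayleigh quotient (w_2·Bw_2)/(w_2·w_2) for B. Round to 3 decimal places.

B = C + 3I has rows (6, -2, 2); (-5, 8, -5); (-4, 0, -2)
w1 = Bv₀ = (6, -2, -6)
w2 = Bw1 = (28, -16, -12)
Bw2 = (176, -208, -88)
w2·Bw2 = 9312; w2·w2 = 1184; μ ≈ 9312/1184 = 7.865

μ ≈ 7.865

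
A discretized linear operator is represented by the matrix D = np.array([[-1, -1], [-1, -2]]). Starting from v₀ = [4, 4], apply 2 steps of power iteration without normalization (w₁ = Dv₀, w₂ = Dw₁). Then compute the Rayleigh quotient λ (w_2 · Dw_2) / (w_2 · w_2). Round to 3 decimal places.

λ ≈ -2.618

w1 = Dv₀ = (-8, -12)
w2 = Dw1 = (20, 32)
Dw2 = (-52, -84)
w2·Dw2 = 20·(-52) + 32·(-84) = -3728; w2·w2 = 20·20 + 32·32 = 1424
λ ≈ -3728/1424 = -2.618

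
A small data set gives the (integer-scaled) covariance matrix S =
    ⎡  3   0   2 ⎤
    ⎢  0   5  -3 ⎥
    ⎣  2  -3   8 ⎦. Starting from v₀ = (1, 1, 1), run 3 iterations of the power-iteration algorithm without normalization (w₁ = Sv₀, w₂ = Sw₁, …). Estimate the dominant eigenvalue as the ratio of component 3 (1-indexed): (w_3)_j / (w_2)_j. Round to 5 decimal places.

λ ≈ 9.51667

w1 = Sv₀ = (3·1 + 0·1 + 2·1; 0·1 + 5·1 + (-3)·1; 2·1 + (-3)·1 + 8·1) = (5, 2, 7)
w2 = Sw1 = (3·5 + 0·2 + 2·7; 0·5 + 5·2 + (-3)·7; 2·5 + (-3)·2 + 8·7) = (29, -11, 60)
w3 = Sw2 = (207, -235, 571)
Ratio at component: 571 / 60 = 9.51667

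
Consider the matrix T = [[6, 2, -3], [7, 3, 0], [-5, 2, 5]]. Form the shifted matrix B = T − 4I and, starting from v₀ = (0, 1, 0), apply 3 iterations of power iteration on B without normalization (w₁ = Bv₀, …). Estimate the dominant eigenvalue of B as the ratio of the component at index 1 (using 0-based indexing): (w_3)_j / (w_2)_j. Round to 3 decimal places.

-2.867

B = T − 4I has rows (2, 2, -3); (7, -1, 0); (-5, 2, 1)
w1 = Bv₀ = (2·0 + 2·1 + (-3)·0; 7·0 + (-1)·1 + 0·0; (-5)·0 + 2·1 + 1·0) = (2, -1, 2)
w2 = Bw1 = (2·2 + 2·(-1) + (-3)·2; 7·2 + (-1)·(-1) + 0·2; (-5)·2 + 2·(-1) + 1·2) = (-4, 15, -10)
w3 = Bw2 = (52, -43, 40)
Ratio: -43/15 = -2.867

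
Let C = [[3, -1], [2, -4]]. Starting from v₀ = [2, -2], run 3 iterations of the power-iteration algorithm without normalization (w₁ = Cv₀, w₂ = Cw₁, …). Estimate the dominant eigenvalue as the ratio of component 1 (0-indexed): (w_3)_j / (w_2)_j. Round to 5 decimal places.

w1 = Cv₀ = (3·2 + (-1)·(-2); 2·2 + (-4)·(-2)) = (8, 12)
w2 = Cw1 = (3·8 + (-1)·12; 2·8 + (-4)·12) = (12, -32)
w3 = Cw2 = (68, 152)
Ratio at component: 152 / -32 = -4.75000

-4.75000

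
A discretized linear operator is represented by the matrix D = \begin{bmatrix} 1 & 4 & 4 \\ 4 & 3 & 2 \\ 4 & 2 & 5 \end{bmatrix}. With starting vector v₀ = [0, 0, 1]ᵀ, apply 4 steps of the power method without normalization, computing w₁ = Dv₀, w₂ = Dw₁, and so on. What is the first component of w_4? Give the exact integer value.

w1 = Dv₀ = (4, 2, 5)
w2 = Dw1 = (32, 32, 45)
w3 = Dw2 = (340, 314, 417)
w4 = Dw3 = (3264, 3136, 4073)
The requested component of w4 is 3264.

3264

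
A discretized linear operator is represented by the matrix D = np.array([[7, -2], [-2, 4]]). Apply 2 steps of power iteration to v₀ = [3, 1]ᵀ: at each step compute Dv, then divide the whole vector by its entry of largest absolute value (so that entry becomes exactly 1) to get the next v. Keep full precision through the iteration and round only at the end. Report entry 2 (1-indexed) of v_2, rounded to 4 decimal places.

Dv0 = (19.00000, -2.00000); divide by 19.00000 → v1 = (1.00000, -0.10526)
Dv1 = (7.21053, -2.42105); divide by 7.21053 → v2 = (1.00000, -0.33577)
Requested entry of v2: -46/137 = -0.3358

-0.3358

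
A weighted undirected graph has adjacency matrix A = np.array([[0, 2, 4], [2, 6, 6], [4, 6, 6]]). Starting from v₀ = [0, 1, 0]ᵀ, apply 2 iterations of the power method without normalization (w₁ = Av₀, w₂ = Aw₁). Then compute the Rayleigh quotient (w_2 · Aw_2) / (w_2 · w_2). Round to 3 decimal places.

w1 = Av₀ = (2, 6, 6)
w2 = Aw1 = (36, 76, 80)
Aw2 = (472, 1008, 1080)
w2·Aw2 = 36·472 + 76·1008 + 80·1080 = 180000; w2·w2 = 36·36 + 76·76 + 80·80 = 13472
λ ≈ 180000/13472 = 13.361

λ ≈ 13.361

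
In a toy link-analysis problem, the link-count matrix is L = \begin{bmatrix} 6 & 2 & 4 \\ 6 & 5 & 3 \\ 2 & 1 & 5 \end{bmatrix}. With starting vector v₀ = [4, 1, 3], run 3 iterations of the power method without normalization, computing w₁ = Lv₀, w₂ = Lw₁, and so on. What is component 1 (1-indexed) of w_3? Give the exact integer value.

w1 = Lv₀ = (6·4 + 2·1 + 4·3; 6·4 + 5·1 + 3·3; 2·4 + 1·1 + 5·3) = (38, 38, 24)
w2 = Lw1 = (6·38 + 2·38 + 4·24; 6·38 + 5·38 + 3·24; 2·38 + 1·38 + 5·24) = (400, 490, 234)
w3 = Lw2 = (4316, 5552, 2460)
The requested component of w3 is 4316.

4316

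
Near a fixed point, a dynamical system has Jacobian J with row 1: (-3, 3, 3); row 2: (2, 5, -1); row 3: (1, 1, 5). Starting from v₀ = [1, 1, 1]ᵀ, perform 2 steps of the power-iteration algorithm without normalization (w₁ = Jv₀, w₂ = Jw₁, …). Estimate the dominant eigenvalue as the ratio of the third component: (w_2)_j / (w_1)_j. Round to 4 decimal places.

λ ≈ 6.2857

w1 = Jv₀ = ((-3)·1 + 3·1 + 3·1; 2·1 + 5·1 + (-1)·1; 1·1 + 1·1 + 5·1) = (3, 6, 7)
w2 = Jw1 = ((-3)·3 + 3·6 + 3·7; 2·3 + 5·6 + (-1)·7; 1·3 + 1·6 + 5·7) = (30, 29, 44)
Ratio at component: 44 / 7 = 6.2857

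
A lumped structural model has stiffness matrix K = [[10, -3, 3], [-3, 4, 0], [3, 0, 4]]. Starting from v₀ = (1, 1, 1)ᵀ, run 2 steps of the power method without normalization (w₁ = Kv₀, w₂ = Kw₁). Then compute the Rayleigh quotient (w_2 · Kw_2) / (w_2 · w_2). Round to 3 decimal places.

11.961

w1 = Kv₀ = (10, 1, 7)
w2 = Kw1 = (118, -26, 58)
Kw2 = (1432, -458, 586)
w2·Kw2 = 118·1432 + (-26)·(-458) + 58·586 = 214872; w2·w2 = 118·118 + (-26)·(-26) + 58·58 = 17964
λ ≈ 214872/17964 = 11.961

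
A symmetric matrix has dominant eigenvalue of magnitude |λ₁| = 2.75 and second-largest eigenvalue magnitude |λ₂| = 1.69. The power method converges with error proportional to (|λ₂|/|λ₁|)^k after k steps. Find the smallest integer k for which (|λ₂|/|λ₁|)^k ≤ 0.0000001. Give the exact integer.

34

|λ₂/λ₁| = 1.69/2.75 = 0.61455
Need k ≥ ln(0.0000001) / ln(0.61455) = -16.1181 / -0.4869 ≈ 33.105
Smallest integer k satisfying the bound: 34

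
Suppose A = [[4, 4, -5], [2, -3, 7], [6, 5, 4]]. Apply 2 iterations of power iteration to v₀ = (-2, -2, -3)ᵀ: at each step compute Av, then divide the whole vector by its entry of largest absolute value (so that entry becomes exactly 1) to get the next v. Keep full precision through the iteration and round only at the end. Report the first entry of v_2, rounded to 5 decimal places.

-0.37975

Av0 = (-1.000000, -19.000000, -34.000000); divide by -34.000000 → v1 = (0.029412, 0.558824, 1.000000)
Av1 = (-2.647059, 5.382353, 6.970588); divide by 6.970588 → v2 = (-0.379747, 0.772152, 1.000000)
Requested entry of v2: 90/-237 = -0.37975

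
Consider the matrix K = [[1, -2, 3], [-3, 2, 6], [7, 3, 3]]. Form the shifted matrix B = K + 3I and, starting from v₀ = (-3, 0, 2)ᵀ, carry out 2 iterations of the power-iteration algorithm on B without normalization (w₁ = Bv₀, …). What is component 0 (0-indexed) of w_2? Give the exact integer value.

B = K + 3I has rows (4, -2, 3); (-3, 5, 6); (7, 3, 6)
w1 = Bv₀ = (4·(-3) + (-2)·0 + 3·2; (-3)·(-3) + 5·0 + 6·2; 7·(-3) + 3·0 + 6·2) = (-6, 21, -9)
w2 = Bw1 = (4·(-6) + (-2)·21 + 3·(-9); (-3)·(-6) + 5·21 + 6·(-9); 7·(-6) + 3·21 + 6·(-9)) = (-93, 69, -33)
Requested component of w2: -93

-93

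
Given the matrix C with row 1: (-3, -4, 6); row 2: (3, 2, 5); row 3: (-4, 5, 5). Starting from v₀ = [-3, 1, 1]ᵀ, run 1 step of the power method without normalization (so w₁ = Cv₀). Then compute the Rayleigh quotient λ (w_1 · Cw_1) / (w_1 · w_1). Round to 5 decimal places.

3.49918

w1 = Cv₀ = (11, -2, 22)
Cw1 = (107, 139, 56)
w1·Cw1 = 11·107 + (-2)·139 + 22·56 = 2131; w1·w1 = 11·11 + (-2)·(-2) + 22·22 = 609
λ ≈ 2131/609 = 3.49918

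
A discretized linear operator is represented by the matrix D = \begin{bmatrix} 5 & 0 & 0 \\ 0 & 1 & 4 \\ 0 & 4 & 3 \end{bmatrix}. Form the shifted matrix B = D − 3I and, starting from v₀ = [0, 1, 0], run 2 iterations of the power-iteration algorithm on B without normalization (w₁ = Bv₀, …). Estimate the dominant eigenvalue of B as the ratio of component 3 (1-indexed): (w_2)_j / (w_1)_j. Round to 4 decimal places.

μ ≈ -2.0000

B = D − 3I has rows (2, 0, 0); (0, -2, 4); (0, 4, 0)
w1 = Bv₀ = (2·0 + 0·1 + 0·0; 0·0 + (-2)·1 + 4·0; 0·0 + 4·1 + 0·0) = (0, -2, 4)
w2 = Bw1 = (2·0 + 0·(-2) + 0·4; 0·0 + (-2)·(-2) + 4·4; 0·0 + 4·(-2) + 0·4) = (0, 20, -8)
Ratio: -8/4 = -2.0000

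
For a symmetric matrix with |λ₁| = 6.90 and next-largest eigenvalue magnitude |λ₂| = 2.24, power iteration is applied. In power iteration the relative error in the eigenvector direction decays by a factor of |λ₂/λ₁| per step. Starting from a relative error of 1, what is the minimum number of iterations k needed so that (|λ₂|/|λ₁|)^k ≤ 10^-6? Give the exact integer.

|λ₂/λ₁| = 2.24/6.90 = 0.32464
Need k ≥ ln(10^-6) / ln(0.32464) = -13.8155 / -1.1250 ≈ 12.280
Smallest integer k satisfying the bound: 13

13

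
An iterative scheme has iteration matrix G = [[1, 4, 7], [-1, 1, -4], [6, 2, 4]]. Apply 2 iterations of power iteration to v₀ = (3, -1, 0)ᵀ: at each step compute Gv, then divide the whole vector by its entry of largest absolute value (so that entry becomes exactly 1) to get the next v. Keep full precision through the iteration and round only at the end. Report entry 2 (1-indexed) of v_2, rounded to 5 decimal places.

-0.70526

Gv0 = (-1.000000, -4.000000, 16.000000); divide by 16.000000 → v1 = (-0.062500, -0.250000, 1.000000)
Gv1 = (5.937500, -4.187500, 3.125000); divide by 5.937500 → v2 = (1.000000, -0.705263, 0.526316)
Requested entry of v2: -67/95 = -0.70526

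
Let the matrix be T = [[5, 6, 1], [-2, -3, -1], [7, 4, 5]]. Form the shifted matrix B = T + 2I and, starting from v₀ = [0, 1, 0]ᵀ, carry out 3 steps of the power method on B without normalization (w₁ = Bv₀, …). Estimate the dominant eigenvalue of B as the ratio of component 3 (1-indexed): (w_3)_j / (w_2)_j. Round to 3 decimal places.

B = T + 2I has rows (7, 6, 1); (-2, -1, -1); (7, 4, 7)
w1 = Bv₀ = (7·0 + 6·1 + 1·0; (-2)·0 + (-1)·1 + (-1)·0; 7·0 + 4·1 + 7·0) = (6, -1, 4)
w2 = Bw1 = (7·6 + 6·(-1) + 1·4; (-2)·6 + (-1)·(-1) + (-1)·4; 7·6 + 4·(-1) + 7·4) = (40, -15, 66)
w3 = Bw2 = (256, -131, 682)
Ratio: 682/66 = 10.333

10.333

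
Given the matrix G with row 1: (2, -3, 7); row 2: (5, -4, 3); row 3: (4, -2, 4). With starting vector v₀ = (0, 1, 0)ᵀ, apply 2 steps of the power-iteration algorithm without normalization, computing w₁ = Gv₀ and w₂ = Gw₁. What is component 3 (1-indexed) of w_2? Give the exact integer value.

w1 = Gv₀ = (2·0 + (-3)·1 + 7·0; 5·0 + (-4)·1 + 3·0; 4·0 + (-2)·1 + 4·0) = (-3, -4, -2)
w2 = Gw1 = (2·(-3) + (-3)·(-4) + 7·(-2); 5·(-3) + (-4)·(-4) + 3·(-2); 4·(-3) + (-2)·(-4) + 4·(-2)) = (-8, -5, -12)
The requested component of w2 is -12.

-12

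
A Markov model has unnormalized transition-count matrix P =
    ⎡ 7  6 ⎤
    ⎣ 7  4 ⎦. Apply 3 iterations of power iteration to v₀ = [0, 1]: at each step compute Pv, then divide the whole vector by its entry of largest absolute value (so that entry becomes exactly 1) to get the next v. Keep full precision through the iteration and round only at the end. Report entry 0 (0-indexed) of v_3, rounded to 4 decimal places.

Pv0 = (6.00000, 4.00000); divide by 6.00000 → v1 = (1.00000, 0.66667)
Pv1 = (11.00000, 9.66667); divide by 11.00000 → v2 = (1.00000, 0.87879)
Pv2 = (12.27273, 10.51515); divide by 12.27273 → v3 = (1.00000, 0.85679)
Requested entry of v3: 810/810 = 1.0000

1.0000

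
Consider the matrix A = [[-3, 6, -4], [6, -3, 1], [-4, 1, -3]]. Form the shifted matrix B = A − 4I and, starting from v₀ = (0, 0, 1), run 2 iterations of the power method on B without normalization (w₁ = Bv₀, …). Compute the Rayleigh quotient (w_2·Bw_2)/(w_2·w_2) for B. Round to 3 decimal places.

B = A − 4I has rows (-7, 6, -4); (6, -7, 1); (-4, 1, -7)
w1 = Bv₀ = ((-7)·0 + 6·0 + (-4)·1; 6·0 + (-7)·0 + 1·1; (-4)·0 + 1·0 + (-7)·1) = (-4, 1, -7)
w2 = Bw1 = ((-7)·(-4) + 6·1 + (-4)·(-7); 6·(-4) + (-7)·1 + 1·(-7); (-4)·(-4) + 1·1 + (-7)·(-7)) = (62, -38, 66)
Bw2 = (-926, 704, -748)
w2·Bw2 = -133532; w2·w2 = 9644; μ ≈ -133532/9644 = -13.846

μ ≈ -13.846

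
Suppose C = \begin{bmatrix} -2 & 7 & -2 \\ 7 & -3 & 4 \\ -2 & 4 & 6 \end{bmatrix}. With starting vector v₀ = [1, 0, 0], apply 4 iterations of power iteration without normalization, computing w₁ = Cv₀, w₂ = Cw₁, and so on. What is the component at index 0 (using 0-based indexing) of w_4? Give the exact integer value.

w1 = Cv₀ = (-2, 7, -2)
w2 = Cw1 = (57, -43, 20)
w3 = Cw2 = (-455, 608, -166)
w4 = Cw3 = (5498, -5673, 2346)
The requested component of w4 is 5498.

5498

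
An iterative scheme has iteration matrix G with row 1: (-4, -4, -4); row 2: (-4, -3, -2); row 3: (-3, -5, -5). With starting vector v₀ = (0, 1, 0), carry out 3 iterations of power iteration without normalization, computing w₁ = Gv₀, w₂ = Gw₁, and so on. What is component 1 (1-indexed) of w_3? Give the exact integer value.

w1 = Gv₀ = (-4, -3, -5)
w2 = Gw1 = (48, 35, 52)
w3 = Gw2 = (-540, -401, -579)
The requested component of w3 is -540.

-540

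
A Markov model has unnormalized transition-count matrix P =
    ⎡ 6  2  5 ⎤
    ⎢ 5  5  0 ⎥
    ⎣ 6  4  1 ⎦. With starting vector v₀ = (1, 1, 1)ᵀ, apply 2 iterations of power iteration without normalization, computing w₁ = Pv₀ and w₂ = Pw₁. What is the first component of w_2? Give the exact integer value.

w1 = Pv₀ = (6·1 + 2·1 + 5·1; 5·1 + 5·1 + 0·1; 6·1 + 4·1 + 1·1) = (13, 10, 11)
w2 = Pw1 = (6·13 + 2·10 + 5·11; 5·13 + 5·10 + 0·11; 6·13 + 4·10 + 1·11) = (153, 115, 129)
The requested component of w2 is 153.

153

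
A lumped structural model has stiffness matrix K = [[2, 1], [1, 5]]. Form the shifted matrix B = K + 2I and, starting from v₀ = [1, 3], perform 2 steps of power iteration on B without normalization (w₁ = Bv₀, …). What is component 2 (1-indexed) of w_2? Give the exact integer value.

B = K + 2I has rows (4, 1); (1, 7)
w1 = Bv₀ = (4·1 + 1·3; 1·1 + 7·3) = (7, 22)
w2 = Bw1 = (4·7 + 1·22; 1·7 + 7·22) = (50, 161)
Requested component of w2: 161

161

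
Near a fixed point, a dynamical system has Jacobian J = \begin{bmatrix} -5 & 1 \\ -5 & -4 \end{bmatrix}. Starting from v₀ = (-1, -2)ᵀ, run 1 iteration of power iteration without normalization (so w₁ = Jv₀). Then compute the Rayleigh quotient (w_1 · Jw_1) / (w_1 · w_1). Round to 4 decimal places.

w1 = Jv₀ = (3, 13)
Jw1 = (-2, -67)
w1·Jw1 = 3·(-2) + 13·(-67) = -877; w1·w1 = 3·3 + 13·13 = 178
λ ≈ -877/178 = -4.9270

λ ≈ -4.9270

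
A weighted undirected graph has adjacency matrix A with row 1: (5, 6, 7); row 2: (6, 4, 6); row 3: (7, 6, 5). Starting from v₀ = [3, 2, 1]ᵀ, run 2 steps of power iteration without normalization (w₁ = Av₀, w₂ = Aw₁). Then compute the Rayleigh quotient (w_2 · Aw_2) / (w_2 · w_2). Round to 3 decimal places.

17.380

w1 = Av₀ = (5·3 + 6·2 + 7·1; 6·3 + 4·2 + 6·1; 7·3 + 6·2 + 5·1) = (34, 32, 38)
w2 = Aw1 = (5·34 + 6·32 + 7·38; 6·34 + 4·32 + 6·38; 7·34 + 6·32 + 5·38) = (628, 560, 620)
Aw2 = (10840, 9728, 10856)
w2·Aw2 = 628·10840 + 560·9728 + 620·10856 = 18985920; w2·w2 = 628·628 + 560·560 + 620·620 = 1092384
λ ≈ 18985920/1092384 = 17.380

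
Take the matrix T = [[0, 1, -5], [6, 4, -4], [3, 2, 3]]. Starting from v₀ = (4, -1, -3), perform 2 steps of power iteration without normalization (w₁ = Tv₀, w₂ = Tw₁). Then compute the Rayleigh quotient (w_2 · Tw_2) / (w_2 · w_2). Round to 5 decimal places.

λ ≈ 3.52187

w1 = Tv₀ = (0·4 + 1·(-1) + (-5)·(-3); 6·4 + 4·(-1) + (-4)·(-3); 3·4 + 2·(-1) + 3·(-3)) = (14, 32, 1)
w2 = Tw1 = (0·14 + 1·32 + (-5)·1; 6·14 + 4·32 + (-4)·1; 3·14 + 2·32 + 3·1) = (27, 208, 109)
Tw2 = (-337, 558, 824)
w2·Tw2 = 27·(-337) + 208·558 + 109·824 = 196781; w2·w2 = 27·27 + 208·208 + 109·109 = 55874
λ ≈ 196781/55874 = 3.52187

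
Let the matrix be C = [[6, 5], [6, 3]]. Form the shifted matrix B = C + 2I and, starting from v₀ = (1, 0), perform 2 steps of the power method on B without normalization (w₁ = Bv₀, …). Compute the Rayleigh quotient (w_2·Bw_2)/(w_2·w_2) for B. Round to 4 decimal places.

μ ≈ 12.1823

B = C + 2I has rows (8, 5); (6, 5)
w1 = Bv₀ = (8, 6)
w2 = Bw1 = (94, 78)
Bw2 = (1142, 954)
w2·Bw2 = 181760; w2·w2 = 14920; μ ≈ 181760/14920 = 12.1823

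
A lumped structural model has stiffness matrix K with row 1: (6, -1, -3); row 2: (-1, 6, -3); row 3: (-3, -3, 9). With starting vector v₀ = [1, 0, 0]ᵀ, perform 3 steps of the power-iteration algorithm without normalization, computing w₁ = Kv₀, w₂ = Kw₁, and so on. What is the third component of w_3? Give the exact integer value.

w1 = Kv₀ = (6, -1, -3)
w2 = Kw1 = (46, -3, -42)
w3 = Kw2 = (405, 62, -507)
The requested component of w3 is -507.

-507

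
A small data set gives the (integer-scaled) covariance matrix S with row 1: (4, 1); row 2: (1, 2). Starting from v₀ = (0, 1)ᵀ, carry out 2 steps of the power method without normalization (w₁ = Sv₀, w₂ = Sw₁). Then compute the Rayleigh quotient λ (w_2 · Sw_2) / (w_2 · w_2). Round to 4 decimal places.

w1 = Sv₀ = (1, 2)
w2 = Sw1 = (6, 5)
Sw2 = (29, 16)
w2·Sw2 = 6·29 + 5·16 = 254; w2·w2 = 6·6 + 5·5 = 61
λ ≈ 254/61 = 4.1639

λ ≈ 4.1639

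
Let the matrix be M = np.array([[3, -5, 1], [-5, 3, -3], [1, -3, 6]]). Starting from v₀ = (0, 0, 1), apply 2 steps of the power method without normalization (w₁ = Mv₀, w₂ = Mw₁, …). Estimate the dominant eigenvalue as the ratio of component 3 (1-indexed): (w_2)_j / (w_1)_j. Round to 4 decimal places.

λ ≈ 7.6667

w1 = Mv₀ = (3·0 + (-5)·0 + 1·1; (-5)·0 + 3·0 + (-3)·1; 1·0 + (-3)·0 + 6·1) = (1, -3, 6)
w2 = Mw1 = (3·1 + (-5)·(-3) + 1·6; (-5)·1 + 3·(-3) + (-3)·6; 1·1 + (-3)·(-3) + 6·6) = (24, -32, 46)
Ratio at component: 46 / 6 = 7.6667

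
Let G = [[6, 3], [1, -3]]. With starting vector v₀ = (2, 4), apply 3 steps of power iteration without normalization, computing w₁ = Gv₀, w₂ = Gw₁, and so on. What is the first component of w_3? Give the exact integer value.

w1 = Gv₀ = (24, -10)
w2 = Gw1 = (114, 54)
w3 = Gw2 = (846, -48)
The requested component of w3 is 846.

846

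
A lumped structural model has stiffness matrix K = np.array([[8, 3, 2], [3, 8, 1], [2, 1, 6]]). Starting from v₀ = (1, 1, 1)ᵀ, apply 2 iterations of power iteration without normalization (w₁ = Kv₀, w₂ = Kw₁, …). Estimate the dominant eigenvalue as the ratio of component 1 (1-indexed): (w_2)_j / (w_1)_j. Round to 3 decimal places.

w1 = Kv₀ = (8·1 + 3·1 + 2·1; 3·1 + 8·1 + 1·1; 2·1 + 1·1 + 6·1) = (13, 12, 9)
w2 = Kw1 = (8·13 + 3·12 + 2·9; 3·13 + 8·12 + 1·9; 2·13 + 1·12 + 6·9) = (158, 144, 92)
Ratio at component: 158 / 13 = 12.154

12.154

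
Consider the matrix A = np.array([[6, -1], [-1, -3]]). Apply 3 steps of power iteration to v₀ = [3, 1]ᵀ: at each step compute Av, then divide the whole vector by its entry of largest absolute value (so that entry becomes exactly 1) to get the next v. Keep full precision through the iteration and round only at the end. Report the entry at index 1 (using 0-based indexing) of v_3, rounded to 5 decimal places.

-0.17156

Av0 = (17.000000, -6.000000); divide by 17.000000 → v1 = (1.000000, -0.352941)
Av1 = (6.352941, 0.058824); divide by 6.352941 → v2 = (1.000000, 0.009259)
Av2 = (5.990741, -1.027778); divide by 5.990741 → v3 = (1.000000, -0.171561)
Requested entry of v3: -111/647 = -0.17156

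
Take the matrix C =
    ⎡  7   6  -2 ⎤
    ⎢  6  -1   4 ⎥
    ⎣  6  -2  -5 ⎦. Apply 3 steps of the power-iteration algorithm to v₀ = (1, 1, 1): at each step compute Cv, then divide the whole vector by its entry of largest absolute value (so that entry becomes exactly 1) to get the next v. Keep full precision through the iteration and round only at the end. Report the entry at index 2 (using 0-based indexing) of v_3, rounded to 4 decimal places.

Cv0 = (11.00000, 9.00000, -1.00000); divide by 11.00000 → v1 = (1.00000, 0.81818, -0.09091)
Cv1 = (12.09091, 4.81818, 4.81818); divide by 12.09091 → v2 = (1.00000, 0.39850, 0.39850)
Cv2 = (8.59398, 7.19549, 3.21053); divide by 8.59398 → v3 = (1.00000, 0.83727, 0.37358)
Requested entry of v3: 427/1143 = 0.3736

0.3736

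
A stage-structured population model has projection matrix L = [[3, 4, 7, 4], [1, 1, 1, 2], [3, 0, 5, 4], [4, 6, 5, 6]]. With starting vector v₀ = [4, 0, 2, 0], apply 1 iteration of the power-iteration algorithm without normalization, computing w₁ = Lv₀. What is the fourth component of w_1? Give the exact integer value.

26

w1 = Lv₀ = (3·4 + 4·0 + 7·2 + 4·0; 1·4 + 1·0 + 1·2 + 2·0; 3·4 + 0·0 + 5·2 + 4·0; 4·4 + 6·0 + 5·2 + 6·0) = (26, 6, 22, 26)
The requested component of w1 is 26.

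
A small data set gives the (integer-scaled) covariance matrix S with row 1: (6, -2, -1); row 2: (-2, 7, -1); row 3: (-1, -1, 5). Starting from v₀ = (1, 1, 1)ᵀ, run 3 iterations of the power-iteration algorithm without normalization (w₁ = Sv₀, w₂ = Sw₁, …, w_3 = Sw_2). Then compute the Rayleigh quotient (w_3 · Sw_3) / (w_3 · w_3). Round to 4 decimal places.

6.8701

w1 = Sv₀ = (3, 4, 3)
w2 = Sw1 = (7, 19, 8)
w3 = Sw2 = (-4, 111, 14)
Sw3 = (-260, 771, -37)
w3·Sw3 = (-4)·(-260) + 111·771 + 14·(-37) = 86103; w3·w3 = (-4)·(-4) + 111·111 + 14·14 = 12533
λ ≈ 86103/12533 = 6.8701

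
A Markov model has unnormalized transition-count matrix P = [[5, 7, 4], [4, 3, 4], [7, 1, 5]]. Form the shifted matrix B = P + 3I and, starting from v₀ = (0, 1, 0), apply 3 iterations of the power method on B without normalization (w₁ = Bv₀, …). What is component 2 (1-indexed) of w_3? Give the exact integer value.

B = P + 3I has rows (8, 7, 4); (4, 6, 4); (7, 1, 8)
w1 = Bv₀ = (8·0 + 7·1 + 4·0; 4·0 + 6·1 + 4·0; 7·0 + 1·1 + 8·0) = (7, 6, 1)
w2 = Bw1 = (8·7 + 7·6 + 4·1; 4·7 + 6·6 + 4·1; 7·7 + 1·6 + 8·1) = (102, 68, 63)
w3 = Bw2 = (1544, 1068, 1286)
Requested component of w3: 1068

1068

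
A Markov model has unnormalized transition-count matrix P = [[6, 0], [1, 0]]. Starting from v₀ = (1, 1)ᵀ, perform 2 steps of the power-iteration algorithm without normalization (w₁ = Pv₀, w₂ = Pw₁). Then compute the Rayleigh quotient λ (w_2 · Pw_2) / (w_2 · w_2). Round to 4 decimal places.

w1 = Pv₀ = (6·1 + 0·1; 1·1 + 0·1) = (6, 1)
w2 = Pw1 = (6·6 + 0·1; 1·6 + 0·1) = (36, 6)
Pw2 = (216, 36)
w2·Pw2 = 36·216 + 6·36 = 7992; w2·w2 = 36·36 + 6·6 = 1332
λ ≈ 7992/1332 = 6.0000

λ ≈ 6.0000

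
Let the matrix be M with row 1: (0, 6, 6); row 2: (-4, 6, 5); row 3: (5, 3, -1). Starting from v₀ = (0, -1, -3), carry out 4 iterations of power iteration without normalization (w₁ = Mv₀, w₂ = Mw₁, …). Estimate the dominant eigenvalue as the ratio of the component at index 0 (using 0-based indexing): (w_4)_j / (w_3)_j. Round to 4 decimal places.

5.2958

w1 = Mv₀ = (0·0 + 6·(-1) + 6·(-3); (-4)·0 + 6·(-1) + 5·(-3); 5·0 + 3·(-1) + (-1)·(-3)) = (-24, -21, 0)
w2 = Mw1 = (0·(-24) + 6·(-21) + 6·0; (-4)·(-24) + 6·(-21) + 5·0; 5·(-24) + 3·(-21) + (-1)·0) = (-126, -30, -183)
w3 = Mw2 = (-1278, -591, -537)
w4 = Mw3 = (-6768, -1119, -7626)
Ratio at component: -6768 / -1278 = 5.2958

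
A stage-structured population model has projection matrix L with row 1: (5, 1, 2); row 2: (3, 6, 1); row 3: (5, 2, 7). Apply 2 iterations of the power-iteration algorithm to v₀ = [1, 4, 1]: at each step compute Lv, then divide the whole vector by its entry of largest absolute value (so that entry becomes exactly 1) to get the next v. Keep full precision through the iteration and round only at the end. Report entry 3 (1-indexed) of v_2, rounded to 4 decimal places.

1.0000

Lv0 = (11.00000, 28.00000, 20.00000); divide by 28.00000 → v1 = (0.39286, 1.00000, 0.71429)
Lv1 = (4.39286, 7.89286, 8.96429); divide by 8.96429 → v2 = (0.49004, 0.88048, 1.00000)
Requested entry of v2: 251/251 = 1.0000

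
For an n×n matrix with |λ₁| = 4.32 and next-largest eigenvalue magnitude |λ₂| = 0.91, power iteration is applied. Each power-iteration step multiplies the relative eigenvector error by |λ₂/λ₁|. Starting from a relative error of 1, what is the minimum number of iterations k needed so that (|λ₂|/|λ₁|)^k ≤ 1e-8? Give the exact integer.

|λ₂/λ₁| = 0.91/4.32 = 0.21065
Need k ≥ ln(1e-8) / ln(0.21065) = -18.4207 / -1.5576 ≈ 11.827
Smallest integer k satisfying the bound: 12

12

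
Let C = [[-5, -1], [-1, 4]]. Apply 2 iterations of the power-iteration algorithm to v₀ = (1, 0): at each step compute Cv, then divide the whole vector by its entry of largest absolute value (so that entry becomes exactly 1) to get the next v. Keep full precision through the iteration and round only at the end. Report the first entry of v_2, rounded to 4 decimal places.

Cv0 = (-5.00000, -1.00000); divide by -5.00000 → v1 = (1.00000, 0.20000)
Cv1 = (-5.20000, -0.20000); divide by -5.20000 → v2 = (1.00000, 0.03846)
Requested entry of v2: 26/26 = 1.0000

1.0000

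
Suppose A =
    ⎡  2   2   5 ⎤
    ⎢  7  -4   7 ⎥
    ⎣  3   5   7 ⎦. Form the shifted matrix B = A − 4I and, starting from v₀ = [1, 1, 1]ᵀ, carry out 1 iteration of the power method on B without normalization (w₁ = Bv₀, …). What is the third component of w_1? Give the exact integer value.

11

B = A − 4I has rows (-2, 2, 5); (7, -8, 7); (3, 5, 3)
w1 = Bv₀ = ((-2)·1 + 2·1 + 5·1; 7·1 + (-8)·1 + 7·1; 3·1 + 5·1 + 3·1) = (5, 6, 11)
Requested component of w1: 11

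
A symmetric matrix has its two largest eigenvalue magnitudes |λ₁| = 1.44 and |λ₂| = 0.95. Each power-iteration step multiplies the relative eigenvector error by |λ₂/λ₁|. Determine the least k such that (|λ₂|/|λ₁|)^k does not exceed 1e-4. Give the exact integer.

23

|λ₂/λ₁| = 0.95/1.44 = 0.65972
Need k ≥ ln(1e-4) / ln(0.65972) = -9.2103 / -0.4159 ≈ 22.144
Smallest integer k satisfying the bound: 23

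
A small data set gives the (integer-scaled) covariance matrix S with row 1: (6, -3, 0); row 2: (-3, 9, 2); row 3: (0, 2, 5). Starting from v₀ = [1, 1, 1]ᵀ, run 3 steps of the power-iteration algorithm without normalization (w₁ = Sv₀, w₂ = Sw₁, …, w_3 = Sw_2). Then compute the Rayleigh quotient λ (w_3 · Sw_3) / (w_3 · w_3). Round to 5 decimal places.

w1 = Sv₀ = (3, 8, 7)
w2 = Sw1 = (-6, 77, 51)
w3 = Sw2 = (-267, 813, 409)
Sw3 = (-4041, 8936, 3671)
w3·Sw3 = (-267)·(-4041) + 813·8936 + 409·3671 = 9845354; w3·w3 = (-267)·(-267) + 813·813 + 409·409 = 899539
λ ≈ 9845354/899539 = 10.94489

10.94489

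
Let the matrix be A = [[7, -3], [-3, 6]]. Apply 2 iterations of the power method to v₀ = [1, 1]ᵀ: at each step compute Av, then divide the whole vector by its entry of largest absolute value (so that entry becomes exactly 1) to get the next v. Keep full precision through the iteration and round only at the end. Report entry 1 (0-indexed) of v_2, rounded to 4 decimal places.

Av0 = (4.00000, 3.00000); divide by 4.00000 → v1 = (1.00000, 0.75000)
Av1 = (4.75000, 1.50000); divide by 4.75000 → v2 = (1.00000, 0.31579)
Requested entry of v2: 6/19 = 0.3158

0.3158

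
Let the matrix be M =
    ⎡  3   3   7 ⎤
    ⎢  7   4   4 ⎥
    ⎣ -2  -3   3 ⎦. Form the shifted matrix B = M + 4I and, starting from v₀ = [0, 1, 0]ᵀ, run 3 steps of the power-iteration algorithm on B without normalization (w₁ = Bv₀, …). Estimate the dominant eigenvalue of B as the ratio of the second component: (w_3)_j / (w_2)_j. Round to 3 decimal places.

B = M + 4I has rows (7, 3, 7); (7, 8, 4); (-2, -3, 7)
w1 = Bv₀ = (3, 8, -3)
w2 = Bw1 = (24, 73, -51)
w3 = Bw2 = (30, 548, -624)
Ratio: 548/73 = 7.507

7.507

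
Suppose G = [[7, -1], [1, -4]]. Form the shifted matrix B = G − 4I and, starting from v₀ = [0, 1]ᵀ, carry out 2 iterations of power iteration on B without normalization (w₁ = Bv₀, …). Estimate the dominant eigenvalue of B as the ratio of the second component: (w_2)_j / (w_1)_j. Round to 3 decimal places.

B = G − 4I has rows (3, -1); (1, -8)
w1 = Bv₀ = (-1, -8)
w2 = Bw1 = (5, 63)
Ratio: 63/-8 = -7.875

μ ≈ -7.875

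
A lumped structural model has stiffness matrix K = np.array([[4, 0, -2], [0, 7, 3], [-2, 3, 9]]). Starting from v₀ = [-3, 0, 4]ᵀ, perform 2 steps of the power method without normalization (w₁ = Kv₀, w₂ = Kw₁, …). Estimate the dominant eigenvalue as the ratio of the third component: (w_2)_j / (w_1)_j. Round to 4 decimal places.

10.8095

w1 = Kv₀ = (4·(-3) + 0·0 + (-2)·4; 0·(-3) + 7·0 + 3·4; (-2)·(-3) + 3·0 + 9·4) = (-20, 12, 42)
w2 = Kw1 = (4·(-20) + 0·12 + (-2)·42; 0·(-20) + 7·12 + 3·42; (-2)·(-20) + 3·12 + 9·42) = (-164, 210, 454)
Ratio at component: 454 / 42 = 10.8095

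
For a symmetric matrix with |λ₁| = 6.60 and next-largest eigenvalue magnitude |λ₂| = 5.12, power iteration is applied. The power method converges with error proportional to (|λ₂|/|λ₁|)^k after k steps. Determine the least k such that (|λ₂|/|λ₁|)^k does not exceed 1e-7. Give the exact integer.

|λ₂/λ₁| = 5.12/6.60 = 0.77576
Need k ≥ ln(1e-7) / ln(0.77576) = -16.1181 / -0.2539 ≈ 63.478
Smallest integer k satisfying the bound: 64

64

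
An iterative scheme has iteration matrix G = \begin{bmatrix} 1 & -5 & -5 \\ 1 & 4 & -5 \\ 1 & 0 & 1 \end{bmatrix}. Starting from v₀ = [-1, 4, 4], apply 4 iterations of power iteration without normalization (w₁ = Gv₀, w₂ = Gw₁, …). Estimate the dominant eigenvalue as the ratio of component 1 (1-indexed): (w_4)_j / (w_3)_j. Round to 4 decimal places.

λ ≈ 2.9852

w1 = Gv₀ = (-41, -5, 3)
w2 = Gw1 = (-31, -76, -38)
w3 = Gw2 = (539, -145, -69)
w4 = Gw3 = (1609, 304, 470)
Ratio at component: 1609 / 539 = 2.9852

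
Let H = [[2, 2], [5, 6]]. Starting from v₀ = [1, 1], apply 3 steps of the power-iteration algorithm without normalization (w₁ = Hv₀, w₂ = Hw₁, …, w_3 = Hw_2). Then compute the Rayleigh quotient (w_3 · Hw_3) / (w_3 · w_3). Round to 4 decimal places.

7.7417

w1 = Hv₀ = (2·1 + 2·1; 5·1 + 6·1) = (4, 11)
w2 = Hw1 = (2·4 + 2·11; 5·4 + 6·11) = (30, 86)
w3 = Hw2 = (232, 666)
Hw3 = (1796, 5156)
w3·Hw3 = 232·1796 + 666·5156 = 3850568; w3·w3 = 232·232 + 666·666 = 497380
λ ≈ 3850568/497380 = 7.7417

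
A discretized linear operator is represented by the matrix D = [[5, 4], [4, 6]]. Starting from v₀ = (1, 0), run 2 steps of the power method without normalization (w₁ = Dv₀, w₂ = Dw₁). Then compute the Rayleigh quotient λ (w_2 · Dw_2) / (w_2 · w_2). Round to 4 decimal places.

w1 = Dv₀ = (5, 4)
w2 = Dw1 = (41, 44)
Dw2 = (381, 428)
w2·Dw2 = 41·381 + 44·428 = 34453; w2·w2 = 41·41 + 44·44 = 3617
λ ≈ 34453/3617 = 9.5253

λ ≈ 9.5253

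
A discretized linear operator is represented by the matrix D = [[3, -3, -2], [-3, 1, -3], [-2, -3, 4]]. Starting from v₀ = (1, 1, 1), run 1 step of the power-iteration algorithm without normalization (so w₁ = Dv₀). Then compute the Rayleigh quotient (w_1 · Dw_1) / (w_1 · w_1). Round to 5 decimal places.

λ ≈ -1.90000

w1 = Dv₀ = (3·1 + (-3)·1 + (-2)·1; (-3)·1 + 1·1 + (-3)·1; (-2)·1 + (-3)·1 + 4·1) = (-2, -5, -1)
Dw1 = (11, 4, 15)
w1·Dw1 = (-2)·11 + (-5)·4 + (-1)·15 = -57; w1·w1 = (-2)·(-2) + (-5)·(-5) + (-1)·(-1) = 30
λ ≈ -57/30 = -1.90000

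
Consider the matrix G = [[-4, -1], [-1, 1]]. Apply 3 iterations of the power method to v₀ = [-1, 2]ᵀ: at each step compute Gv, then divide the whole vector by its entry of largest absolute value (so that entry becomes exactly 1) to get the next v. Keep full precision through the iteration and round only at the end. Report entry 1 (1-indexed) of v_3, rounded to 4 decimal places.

1.0000

Gv0 = (2.00000, 3.00000); divide by 3.00000 → v1 = (0.66667, 1.00000)
Gv1 = (-3.66667, 0.33333); divide by -3.66667 → v2 = (1.00000, -0.09091)
Gv2 = (-3.90909, -1.09091); divide by -3.90909 → v3 = (1.00000, 0.27907)
Requested entry of v3: 43/43 = 1.0000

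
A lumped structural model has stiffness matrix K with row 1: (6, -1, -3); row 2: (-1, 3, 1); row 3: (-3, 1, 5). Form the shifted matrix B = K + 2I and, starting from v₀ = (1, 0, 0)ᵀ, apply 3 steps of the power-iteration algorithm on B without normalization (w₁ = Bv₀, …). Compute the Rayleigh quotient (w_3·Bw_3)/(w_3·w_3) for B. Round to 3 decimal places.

B = K + 2I has rows (8, -1, -3); (-1, 5, 1); (-3, 1, 7)
w1 = Bv₀ = (8·1 + (-1)·0 + (-3)·0; (-1)·1 + 5·0 + 1·0; (-3)·1 + 1·0 + 7·0) = (8, -1, -3)
w2 = Bw1 = (8·8 + (-1)·(-1) + (-3)·(-3); (-1)·8 + 5·(-1) + 1·(-3); (-3)·8 + 1·(-1) + 7·(-3)) = (74, -16, -46)
w3 = Bw2 = (746, -200, -560)
Bw3 = (7848, -2306, -6358)
w3·Bw3 = 9876288; w3·w3 = 910116; μ ≈ 9876288/910116 = 10.852

10.852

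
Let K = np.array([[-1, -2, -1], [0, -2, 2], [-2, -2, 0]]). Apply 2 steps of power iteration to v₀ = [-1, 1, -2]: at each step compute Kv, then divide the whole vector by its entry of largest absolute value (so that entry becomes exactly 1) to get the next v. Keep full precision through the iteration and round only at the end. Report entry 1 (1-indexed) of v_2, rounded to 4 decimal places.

Kv0 = (1.00000, -6.00000, 0.00000); divide by -6.00000 → v1 = (-0.16667, 1.00000, 0.00000)
Kv1 = (-1.83333, -2.00000, -1.66667); divide by -2.00000 → v2 = (0.91667, 1.00000, 0.83333)
Requested entry of v2: 11/12 = 0.9167

0.9167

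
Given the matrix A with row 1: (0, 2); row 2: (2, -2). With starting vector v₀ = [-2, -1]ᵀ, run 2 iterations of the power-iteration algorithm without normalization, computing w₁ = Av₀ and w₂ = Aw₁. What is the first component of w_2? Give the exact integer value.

-4

w1 = Av₀ = (0·(-2) + 2·(-1); 2·(-2) + (-2)·(-1)) = (-2, -2)
w2 = Aw1 = (0·(-2) + 2·(-2); 2·(-2) + (-2)·(-2)) = (-4, 0)
The requested component of w2 is -4.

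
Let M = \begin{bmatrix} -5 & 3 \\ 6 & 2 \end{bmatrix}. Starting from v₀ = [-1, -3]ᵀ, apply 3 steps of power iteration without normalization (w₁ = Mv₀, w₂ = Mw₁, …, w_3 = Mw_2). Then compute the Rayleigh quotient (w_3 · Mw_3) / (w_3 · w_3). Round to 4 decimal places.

λ ≈ 4.0000

w1 = Mv₀ = ((-5)·(-1) + 3·(-3); 6·(-1) + 2·(-3)) = (-4, -12)
w2 = Mw1 = ((-5)·(-4) + 3·(-12); 6·(-4) + 2·(-12)) = (-16, -48)
w3 = Mw2 = (-64, -192)
Mw3 = (-256, -768)
w3·Mw3 = (-64)·(-256) + (-192)·(-768) = 163840; w3·w3 = (-64)·(-64) + (-192)·(-192) = 40960
λ ≈ 163840/40960 = 4.0000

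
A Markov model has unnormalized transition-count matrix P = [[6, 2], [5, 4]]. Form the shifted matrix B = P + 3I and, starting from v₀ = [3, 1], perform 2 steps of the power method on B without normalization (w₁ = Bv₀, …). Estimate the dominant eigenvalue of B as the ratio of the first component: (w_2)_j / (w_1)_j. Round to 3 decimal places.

μ ≈ 10.517

B = P + 3I has rows (9, 2); (5, 7)
w1 = Bv₀ = (9·3 + 2·1; 5·3 + 7·1) = (29, 22)
w2 = Bw1 = (9·29 + 2·22; 5·29 + 7·22) = (305, 299)
Ratio: 305/29 = 10.517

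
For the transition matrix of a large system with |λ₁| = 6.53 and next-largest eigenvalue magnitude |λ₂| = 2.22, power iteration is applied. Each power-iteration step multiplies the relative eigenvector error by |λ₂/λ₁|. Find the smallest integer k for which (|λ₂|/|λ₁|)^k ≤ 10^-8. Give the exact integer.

|λ₂/λ₁| = 2.22/6.53 = 0.33997
Need k ≥ ln(10^-8) / ln(0.33997) = -18.4207 / -1.0789 ≈ 17.074
Smallest integer k satisfying the bound: 18

18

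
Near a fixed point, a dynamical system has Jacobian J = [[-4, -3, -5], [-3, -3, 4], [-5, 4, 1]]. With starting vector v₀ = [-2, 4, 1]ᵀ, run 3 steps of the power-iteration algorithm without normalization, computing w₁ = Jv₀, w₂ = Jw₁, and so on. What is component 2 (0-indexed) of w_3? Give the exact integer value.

1093

w1 = Jv₀ = ((-4)·(-2) + (-3)·4 + (-5)·1; (-3)·(-2) + (-3)·4 + 4·1; (-5)·(-2) + 4·4 + 1·1) = (-9, -2, 27)
w2 = Jw1 = ((-4)·(-9) + (-3)·(-2) + (-5)·27; (-3)·(-9) + (-3)·(-2) + 4·27; (-5)·(-9) + 4·(-2) + 1·27) = (-93, 141, 64)
w3 = Jw2 = (-371, 112, 1093)
The requested component of w3 is 1093.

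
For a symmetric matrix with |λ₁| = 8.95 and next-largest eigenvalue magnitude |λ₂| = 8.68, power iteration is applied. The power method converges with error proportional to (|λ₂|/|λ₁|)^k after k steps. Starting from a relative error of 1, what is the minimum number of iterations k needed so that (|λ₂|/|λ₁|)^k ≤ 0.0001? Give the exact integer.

301

|λ₂/λ₁| = 8.68/8.95 = 0.96983
Need k ≥ ln(0.0001) / ln(0.96983) = -9.2103 / -0.0306 ≈ 300.677
Smallest integer k satisfying the bound: 301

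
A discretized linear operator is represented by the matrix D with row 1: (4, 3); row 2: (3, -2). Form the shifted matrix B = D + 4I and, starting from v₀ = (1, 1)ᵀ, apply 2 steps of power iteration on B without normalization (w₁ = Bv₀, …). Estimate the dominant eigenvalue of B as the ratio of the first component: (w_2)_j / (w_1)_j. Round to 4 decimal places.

B = D + 4I has rows (8, 3); (3, 2)
w1 = Bv₀ = (8·1 + 3·1; 3·1 + 2·1) = (11, 5)
w2 = Bw1 = (8·11 + 3·5; 3·11 + 2·5) = (103, 43)
Ratio: 103/11 = 9.3636

9.3636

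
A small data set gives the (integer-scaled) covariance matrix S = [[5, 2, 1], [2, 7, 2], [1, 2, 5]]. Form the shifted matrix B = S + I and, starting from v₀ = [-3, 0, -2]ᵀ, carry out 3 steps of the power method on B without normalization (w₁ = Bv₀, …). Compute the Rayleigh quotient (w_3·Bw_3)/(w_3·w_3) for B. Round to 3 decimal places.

μ ≈ 10.302

B = S + I has rows (6, 2, 1); (2, 8, 2); (1, 2, 6)
w1 = Bv₀ = (-20, -10, -15)
w2 = Bw1 = (-155, -150, -130)
w3 = Bw2 = (-1360, -1770, -1235)
Bw3 = (-12935, -19350, -12310)
w3·Bw3 = 67043950; w3·w3 = 6507725; μ ≈ 67043950/6507725 = 10.302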